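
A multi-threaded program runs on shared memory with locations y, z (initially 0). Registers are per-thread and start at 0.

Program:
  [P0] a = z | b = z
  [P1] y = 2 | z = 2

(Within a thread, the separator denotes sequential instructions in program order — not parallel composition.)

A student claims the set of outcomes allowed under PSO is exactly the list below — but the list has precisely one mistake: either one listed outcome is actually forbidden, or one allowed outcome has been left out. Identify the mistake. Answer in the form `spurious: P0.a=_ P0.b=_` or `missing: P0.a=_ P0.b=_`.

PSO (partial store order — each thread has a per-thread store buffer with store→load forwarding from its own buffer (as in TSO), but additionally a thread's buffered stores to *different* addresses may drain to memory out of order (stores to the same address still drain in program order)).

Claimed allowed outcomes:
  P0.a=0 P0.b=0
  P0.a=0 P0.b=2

missing: P0.a=2 P0.b=2

outcome vector order: (P0.a,P0.b)
PSO: 3 outcomes — {00 02 22}
PSO∖claimed = {22}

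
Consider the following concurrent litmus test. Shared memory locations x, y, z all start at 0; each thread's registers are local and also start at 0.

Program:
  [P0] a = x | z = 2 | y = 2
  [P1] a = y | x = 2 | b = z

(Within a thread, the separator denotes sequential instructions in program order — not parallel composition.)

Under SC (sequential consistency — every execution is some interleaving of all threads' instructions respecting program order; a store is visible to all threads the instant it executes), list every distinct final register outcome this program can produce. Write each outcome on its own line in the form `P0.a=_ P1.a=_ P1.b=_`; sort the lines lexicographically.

P0.a=0 P1.a=0 P1.b=0
P0.a=0 P1.a=0 P1.b=2
P0.a=0 P1.a=2 P1.b=2
P0.a=2 P1.a=0 P1.b=0
P0.a=2 P1.a=0 P1.b=2

outcome vector order: (P0.a,P1.a,P1.b)
|SC outcomes| = 5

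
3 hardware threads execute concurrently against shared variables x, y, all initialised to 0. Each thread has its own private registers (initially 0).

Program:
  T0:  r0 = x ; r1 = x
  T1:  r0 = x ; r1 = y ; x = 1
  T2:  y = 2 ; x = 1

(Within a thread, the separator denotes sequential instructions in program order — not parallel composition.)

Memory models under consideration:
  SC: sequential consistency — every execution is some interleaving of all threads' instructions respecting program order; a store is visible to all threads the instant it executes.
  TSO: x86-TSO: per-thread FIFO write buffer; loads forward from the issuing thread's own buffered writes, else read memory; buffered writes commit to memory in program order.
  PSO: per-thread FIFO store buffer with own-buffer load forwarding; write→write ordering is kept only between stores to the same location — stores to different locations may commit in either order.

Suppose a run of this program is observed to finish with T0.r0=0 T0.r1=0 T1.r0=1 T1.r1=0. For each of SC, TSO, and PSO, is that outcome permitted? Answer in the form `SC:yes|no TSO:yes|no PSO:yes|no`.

SC:no TSO:no PSO:yes

outcome vector order: (T0.r0,T0.r1,T1.r0,T1.r1)
SC: 9 outcomes — {(0,0,0,0); (0,0,0,2); (0,0,1,2); (0,1,0,0); (0,1,0,2); (0,1,1,2); (1,1,0,0); (1,1,0,2); (1,1,1,2)}
TSO: 9 outcomes — {(0,0,0,0); (0,0,0,2); (0,0,1,2); (0,1,0,0); (0,1,0,2); (0,1,1,2); (1,1,0,0); (1,1,0,2); (1,1,1,2)}
PSO: 12 outcomes — {(0,0,0,0); (0,0,0,2); (0,0,1,0); (0,0,1,2); (0,1,0,0); (0,1,0,2); (0,1,1,0); (0,1,1,2); (1,1,0,0); (1,1,0,2); (1,1,1,0); (1,1,1,2)}
target (0,0,1,0) ∈ {PSO}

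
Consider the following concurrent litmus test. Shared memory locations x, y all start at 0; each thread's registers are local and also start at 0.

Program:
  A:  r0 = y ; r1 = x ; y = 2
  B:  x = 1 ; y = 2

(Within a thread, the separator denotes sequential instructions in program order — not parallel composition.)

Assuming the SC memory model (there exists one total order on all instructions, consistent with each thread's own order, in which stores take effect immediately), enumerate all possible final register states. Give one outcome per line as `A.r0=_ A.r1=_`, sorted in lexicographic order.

A.r0=0 A.r1=0
A.r0=0 A.r1=1
A.r0=2 A.r1=1

outcome vector order: (A.r0,A.r1)
|SC outcomes| = 3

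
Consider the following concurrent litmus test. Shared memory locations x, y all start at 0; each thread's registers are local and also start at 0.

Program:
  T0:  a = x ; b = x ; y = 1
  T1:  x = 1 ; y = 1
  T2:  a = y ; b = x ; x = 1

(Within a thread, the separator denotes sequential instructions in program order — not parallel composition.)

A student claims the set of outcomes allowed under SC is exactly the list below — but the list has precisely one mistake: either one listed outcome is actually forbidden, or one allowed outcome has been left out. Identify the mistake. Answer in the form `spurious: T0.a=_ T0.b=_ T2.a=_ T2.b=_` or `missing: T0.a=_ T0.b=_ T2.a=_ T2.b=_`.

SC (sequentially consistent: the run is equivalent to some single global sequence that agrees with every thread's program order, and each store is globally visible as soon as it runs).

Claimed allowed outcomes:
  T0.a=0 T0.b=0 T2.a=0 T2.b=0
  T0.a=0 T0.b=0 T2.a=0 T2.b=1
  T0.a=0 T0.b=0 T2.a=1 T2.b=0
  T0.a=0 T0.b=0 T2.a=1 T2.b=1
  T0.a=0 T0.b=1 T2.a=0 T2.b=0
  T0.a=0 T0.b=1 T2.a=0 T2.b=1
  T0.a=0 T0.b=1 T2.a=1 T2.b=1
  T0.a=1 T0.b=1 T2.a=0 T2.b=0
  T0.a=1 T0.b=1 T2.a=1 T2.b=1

missing: T0.a=1 T0.b=1 T2.a=0 T2.b=1

outcome vector order: (T0.a,T0.b,T2.a,T2.b)
[SC] allowed = {0000 0001 0010 0011 0100 0101 0111 1100 1101 1111}
SC∖claimed = {1101}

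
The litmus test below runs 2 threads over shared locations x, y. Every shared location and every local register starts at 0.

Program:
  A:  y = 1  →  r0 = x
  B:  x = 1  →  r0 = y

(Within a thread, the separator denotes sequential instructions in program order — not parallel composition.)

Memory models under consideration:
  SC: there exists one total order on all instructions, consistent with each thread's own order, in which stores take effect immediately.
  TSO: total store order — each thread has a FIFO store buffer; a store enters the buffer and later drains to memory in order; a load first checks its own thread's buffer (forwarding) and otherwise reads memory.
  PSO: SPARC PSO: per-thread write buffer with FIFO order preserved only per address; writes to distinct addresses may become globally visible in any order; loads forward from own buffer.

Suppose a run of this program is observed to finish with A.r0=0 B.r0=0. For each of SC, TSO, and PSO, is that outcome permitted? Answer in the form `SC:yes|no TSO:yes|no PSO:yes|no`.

outcome vector order: (A.r0,B.r0)
under SC → <0 1>, <1 0>, <1 1>
under TSO → <0 0>, <0 1>, <1 0>, <1 1>
under PSO → <0 0>, <0 1>, <1 0>, <1 1>
target <0 0> ∈ {TSO,PSO}

SC:no TSO:yes PSO:yes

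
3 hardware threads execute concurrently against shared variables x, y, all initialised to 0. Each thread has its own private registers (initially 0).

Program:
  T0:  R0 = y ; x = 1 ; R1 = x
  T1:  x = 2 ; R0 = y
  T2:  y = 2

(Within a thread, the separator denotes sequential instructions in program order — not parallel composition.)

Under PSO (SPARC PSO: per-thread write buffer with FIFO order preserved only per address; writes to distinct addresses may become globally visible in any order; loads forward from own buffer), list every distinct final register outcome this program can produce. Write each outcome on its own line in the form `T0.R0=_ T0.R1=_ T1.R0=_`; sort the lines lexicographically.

outcome vector order: (T0.R0,T0.R1,T1.R0)
|PSO outcomes| = 8

T0.R0=0 T0.R1=1 T1.R0=0
T0.R0=0 T0.R1=1 T1.R0=2
T0.R0=0 T0.R1=2 T1.R0=0
T0.R0=0 T0.R1=2 T1.R0=2
T0.R0=2 T0.R1=1 T1.R0=0
T0.R0=2 T0.R1=1 T1.R0=2
T0.R0=2 T0.R1=2 T1.R0=0
T0.R0=2 T0.R1=2 T1.R0=2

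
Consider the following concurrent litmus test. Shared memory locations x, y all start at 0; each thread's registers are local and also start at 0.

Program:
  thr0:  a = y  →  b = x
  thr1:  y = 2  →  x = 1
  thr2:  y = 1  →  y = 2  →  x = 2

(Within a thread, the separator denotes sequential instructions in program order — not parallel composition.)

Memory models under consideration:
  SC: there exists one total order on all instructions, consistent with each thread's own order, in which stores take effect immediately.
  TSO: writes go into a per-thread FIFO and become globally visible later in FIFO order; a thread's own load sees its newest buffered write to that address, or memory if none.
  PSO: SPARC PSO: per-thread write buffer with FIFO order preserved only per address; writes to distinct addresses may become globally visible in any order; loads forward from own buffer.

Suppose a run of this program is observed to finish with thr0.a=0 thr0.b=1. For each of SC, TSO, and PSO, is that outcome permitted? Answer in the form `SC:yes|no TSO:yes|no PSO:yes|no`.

outcome vector order: (thr0.a,thr0.b)
SC: 9 outcomes — {00, 01, 02, 10, 11, 12, 20, 21, 22}
TSO: 9 outcomes — {00, 01, 02, 10, 11, 12, 20, 21, 22}
PSO: 9 outcomes — {00, 01, 02, 10, 11, 12, 20, 21, 22}
target 01 ∈ {SC,TSO,PSO}

SC:yes TSO:yes PSO:yes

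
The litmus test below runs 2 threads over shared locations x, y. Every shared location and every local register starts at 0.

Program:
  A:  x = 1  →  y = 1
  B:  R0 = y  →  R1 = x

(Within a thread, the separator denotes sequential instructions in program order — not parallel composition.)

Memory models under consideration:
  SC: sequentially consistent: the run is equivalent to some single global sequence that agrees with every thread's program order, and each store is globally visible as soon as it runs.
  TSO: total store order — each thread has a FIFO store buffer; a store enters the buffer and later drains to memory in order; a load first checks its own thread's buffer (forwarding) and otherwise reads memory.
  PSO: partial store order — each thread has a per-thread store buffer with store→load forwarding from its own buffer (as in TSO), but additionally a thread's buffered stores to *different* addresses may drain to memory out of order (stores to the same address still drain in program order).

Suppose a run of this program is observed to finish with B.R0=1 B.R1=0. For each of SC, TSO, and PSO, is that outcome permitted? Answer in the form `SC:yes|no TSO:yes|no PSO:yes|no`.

SC:no TSO:no PSO:yes

outcome vector order: (B.R0,B.R1)
[SC] allowed = {(0,0), (0,1), (1,1)}
[TSO] allowed = {(0,0), (0,1), (1,1)}
[PSO] allowed = {(0,0), (0,1), (1,0), (1,1)}
target (1,0) ∈ {PSO}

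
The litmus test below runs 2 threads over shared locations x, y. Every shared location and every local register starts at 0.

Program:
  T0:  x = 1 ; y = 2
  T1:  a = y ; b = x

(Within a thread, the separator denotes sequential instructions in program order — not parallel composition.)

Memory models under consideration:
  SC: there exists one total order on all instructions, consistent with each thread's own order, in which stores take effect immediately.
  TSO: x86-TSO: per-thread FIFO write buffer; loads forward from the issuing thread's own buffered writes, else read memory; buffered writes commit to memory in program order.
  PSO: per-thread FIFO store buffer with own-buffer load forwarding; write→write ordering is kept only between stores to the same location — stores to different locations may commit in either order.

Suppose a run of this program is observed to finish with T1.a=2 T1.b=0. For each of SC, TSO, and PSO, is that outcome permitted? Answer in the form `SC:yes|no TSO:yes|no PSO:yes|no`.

SC:no TSO:no PSO:yes

outcome vector order: (T1.a,T1.b)
[SC] allowed = {(0,0) (0,1) (2,1)}
[TSO] allowed = {(0,0) (0,1) (2,1)}
[PSO] allowed = {(0,0) (0,1) (2,0) (2,1)}
target (2,0) ∈ {PSO}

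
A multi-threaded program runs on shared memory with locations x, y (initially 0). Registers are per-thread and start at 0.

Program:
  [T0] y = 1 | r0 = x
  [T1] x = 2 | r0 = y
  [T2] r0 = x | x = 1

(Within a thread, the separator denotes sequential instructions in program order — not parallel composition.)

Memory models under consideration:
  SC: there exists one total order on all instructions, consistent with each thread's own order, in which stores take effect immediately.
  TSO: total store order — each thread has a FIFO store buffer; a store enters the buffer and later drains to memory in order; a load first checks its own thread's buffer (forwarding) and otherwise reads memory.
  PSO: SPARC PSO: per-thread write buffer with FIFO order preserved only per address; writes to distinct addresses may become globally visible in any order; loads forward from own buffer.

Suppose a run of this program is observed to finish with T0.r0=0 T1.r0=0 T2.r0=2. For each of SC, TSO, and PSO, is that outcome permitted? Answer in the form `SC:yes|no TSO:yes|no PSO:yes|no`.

SC:no TSO:yes PSO:yes

outcome vector order: (T0.r0,T1.r0,T2.r0)
under SC → <0 1 0> <0 1 2> <1 0 0> <1 0 2> <1 1 0> <1 1 2> <2 0 0> <2 0 2> <2 1 0> <2 1 2>
under TSO → <0 0 0> <0 0 2> <0 1 0> <0 1 2> <1 0 0> <1 0 2> <1 1 0> <1 1 2> <2 0 0> <2 0 2> <2 1 0> <2 1 2>
under PSO → <0 0 0> <0 0 2> <0 1 0> <0 1 2> <1 0 0> <1 0 2> <1 1 0> <1 1 2> <2 0 0> <2 0 2> <2 1 0> <2 1 2>
target <0 0 2> ∈ {TSO,PSO}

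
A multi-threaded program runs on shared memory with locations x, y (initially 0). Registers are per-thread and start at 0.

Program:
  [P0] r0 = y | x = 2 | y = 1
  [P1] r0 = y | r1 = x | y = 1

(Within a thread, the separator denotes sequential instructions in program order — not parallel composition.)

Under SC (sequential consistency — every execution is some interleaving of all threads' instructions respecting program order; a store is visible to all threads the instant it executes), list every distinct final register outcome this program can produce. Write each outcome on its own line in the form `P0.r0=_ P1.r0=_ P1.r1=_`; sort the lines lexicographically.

P0.r0=0 P1.r0=0 P1.r1=0
P0.r0=0 P1.r0=0 P1.r1=2
P0.r0=0 P1.r0=1 P1.r1=2
P0.r0=1 P1.r0=0 P1.r1=0

outcome vector order: (P0.r0,P1.r0,P1.r1)
|SC outcomes| = 4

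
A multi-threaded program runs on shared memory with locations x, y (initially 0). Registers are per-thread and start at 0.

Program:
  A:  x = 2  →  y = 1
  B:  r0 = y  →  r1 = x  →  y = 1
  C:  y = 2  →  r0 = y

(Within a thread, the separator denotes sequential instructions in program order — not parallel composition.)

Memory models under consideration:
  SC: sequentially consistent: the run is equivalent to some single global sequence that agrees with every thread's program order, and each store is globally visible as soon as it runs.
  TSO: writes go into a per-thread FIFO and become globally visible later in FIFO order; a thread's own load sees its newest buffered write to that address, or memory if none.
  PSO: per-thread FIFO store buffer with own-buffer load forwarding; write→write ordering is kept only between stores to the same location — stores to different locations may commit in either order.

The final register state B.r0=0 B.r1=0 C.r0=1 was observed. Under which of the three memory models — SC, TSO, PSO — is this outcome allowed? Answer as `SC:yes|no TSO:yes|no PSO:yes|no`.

outcome vector order: (B.r0,B.r1,C.r0)
SC: 10 outcomes — {001 002 021 022 121 122 201 202 221 222}
TSO: 10 outcomes — {001 002 021 022 121 122 201 202 221 222}
PSO: 12 outcomes — {001 002 021 022 101 102 121 122 201 202 221 222}
target 001 ∈ {SC,TSO,PSO}

SC:yes TSO:yes PSO:yes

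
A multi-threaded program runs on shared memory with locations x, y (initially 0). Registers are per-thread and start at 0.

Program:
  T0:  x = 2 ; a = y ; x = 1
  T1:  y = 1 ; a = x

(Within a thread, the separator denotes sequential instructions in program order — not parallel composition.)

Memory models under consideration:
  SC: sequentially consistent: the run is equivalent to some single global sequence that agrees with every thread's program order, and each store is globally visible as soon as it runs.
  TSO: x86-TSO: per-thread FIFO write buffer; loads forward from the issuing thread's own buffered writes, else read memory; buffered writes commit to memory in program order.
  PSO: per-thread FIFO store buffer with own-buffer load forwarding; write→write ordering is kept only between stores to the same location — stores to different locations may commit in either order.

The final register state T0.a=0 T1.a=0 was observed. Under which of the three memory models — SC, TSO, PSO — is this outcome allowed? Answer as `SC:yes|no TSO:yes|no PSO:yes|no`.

outcome vector order: (T0.a,T1.a)
under SC → (0,1), (0,2), (1,0), (1,1), (1,2)
under TSO → (0,0), (0,1), (0,2), (1,0), (1,1), (1,2)
under PSO → (0,0), (0,1), (0,2), (1,0), (1,1), (1,2)
target (0,0) ∈ {TSO,PSO}

SC:no TSO:yes PSO:yes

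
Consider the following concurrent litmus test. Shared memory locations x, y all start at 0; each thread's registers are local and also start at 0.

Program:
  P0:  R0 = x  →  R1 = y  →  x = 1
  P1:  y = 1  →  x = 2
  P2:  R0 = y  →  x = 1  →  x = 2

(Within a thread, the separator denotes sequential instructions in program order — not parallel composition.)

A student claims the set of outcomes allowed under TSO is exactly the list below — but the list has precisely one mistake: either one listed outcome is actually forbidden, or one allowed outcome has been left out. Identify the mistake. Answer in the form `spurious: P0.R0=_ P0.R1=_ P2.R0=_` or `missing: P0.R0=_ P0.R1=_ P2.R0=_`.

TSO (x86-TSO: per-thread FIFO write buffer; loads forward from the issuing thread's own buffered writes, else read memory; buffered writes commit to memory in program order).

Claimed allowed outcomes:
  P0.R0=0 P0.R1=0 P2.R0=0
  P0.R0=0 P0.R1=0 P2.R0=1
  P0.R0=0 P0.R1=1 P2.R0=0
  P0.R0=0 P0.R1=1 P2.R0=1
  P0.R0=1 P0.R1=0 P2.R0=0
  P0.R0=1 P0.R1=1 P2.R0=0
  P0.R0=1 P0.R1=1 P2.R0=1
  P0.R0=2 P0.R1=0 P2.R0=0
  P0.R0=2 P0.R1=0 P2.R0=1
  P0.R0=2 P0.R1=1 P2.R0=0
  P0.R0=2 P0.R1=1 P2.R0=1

spurious: P0.R0=2 P0.R1=0 P2.R0=1

outcome vector order: (P0.R0,P0.R1,P2.R0)
TSO: 10 outcomes — {<0 0 0>; <0 0 1>; <0 1 0>; <0 1 1>; <1 0 0>; <1 1 0>; <1 1 1>; <2 0 0>; <2 1 0>; <2 1 1>}
claimed∖TSO = {<2 0 1>}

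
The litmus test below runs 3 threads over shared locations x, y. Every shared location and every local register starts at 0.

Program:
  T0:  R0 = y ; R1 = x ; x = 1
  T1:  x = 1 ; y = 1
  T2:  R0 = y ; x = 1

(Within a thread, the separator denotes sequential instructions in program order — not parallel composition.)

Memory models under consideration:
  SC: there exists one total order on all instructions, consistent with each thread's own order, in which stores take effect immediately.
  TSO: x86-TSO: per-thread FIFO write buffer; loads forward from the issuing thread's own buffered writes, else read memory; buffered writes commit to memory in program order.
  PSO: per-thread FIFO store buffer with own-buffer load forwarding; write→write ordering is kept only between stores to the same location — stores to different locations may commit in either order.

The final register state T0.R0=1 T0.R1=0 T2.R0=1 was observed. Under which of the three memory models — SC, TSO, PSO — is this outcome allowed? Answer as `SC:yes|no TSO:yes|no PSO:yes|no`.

SC:no TSO:no PSO:yes

outcome vector order: (T0.R0,T0.R1,T2.R0)
[SC] allowed = {0/0/0 0/0/1 0/1/0 0/1/1 1/1/0 1/1/1}
[TSO] allowed = {0/0/0 0/0/1 0/1/0 0/1/1 1/1/0 1/1/1}
[PSO] allowed = {0/0/0 0/0/1 0/1/0 0/1/1 1/0/0 1/0/1 1/1/0 1/1/1}
target 1/0/1 ∈ {PSO}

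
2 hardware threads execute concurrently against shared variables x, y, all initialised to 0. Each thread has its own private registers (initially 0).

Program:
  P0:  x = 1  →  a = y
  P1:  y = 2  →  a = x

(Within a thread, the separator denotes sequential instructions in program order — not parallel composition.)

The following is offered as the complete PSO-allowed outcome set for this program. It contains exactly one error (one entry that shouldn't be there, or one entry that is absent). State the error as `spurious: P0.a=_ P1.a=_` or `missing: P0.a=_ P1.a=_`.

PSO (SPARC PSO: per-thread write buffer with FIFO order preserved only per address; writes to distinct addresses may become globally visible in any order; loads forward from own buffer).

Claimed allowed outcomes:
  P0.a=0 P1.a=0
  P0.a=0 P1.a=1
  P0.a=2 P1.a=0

outcome vector order: (P0.a,P1.a)
under PSO → 0/0 0/1 2/0 2/1
PSO∖claimed = {2/1}

missing: P0.a=2 P1.a=1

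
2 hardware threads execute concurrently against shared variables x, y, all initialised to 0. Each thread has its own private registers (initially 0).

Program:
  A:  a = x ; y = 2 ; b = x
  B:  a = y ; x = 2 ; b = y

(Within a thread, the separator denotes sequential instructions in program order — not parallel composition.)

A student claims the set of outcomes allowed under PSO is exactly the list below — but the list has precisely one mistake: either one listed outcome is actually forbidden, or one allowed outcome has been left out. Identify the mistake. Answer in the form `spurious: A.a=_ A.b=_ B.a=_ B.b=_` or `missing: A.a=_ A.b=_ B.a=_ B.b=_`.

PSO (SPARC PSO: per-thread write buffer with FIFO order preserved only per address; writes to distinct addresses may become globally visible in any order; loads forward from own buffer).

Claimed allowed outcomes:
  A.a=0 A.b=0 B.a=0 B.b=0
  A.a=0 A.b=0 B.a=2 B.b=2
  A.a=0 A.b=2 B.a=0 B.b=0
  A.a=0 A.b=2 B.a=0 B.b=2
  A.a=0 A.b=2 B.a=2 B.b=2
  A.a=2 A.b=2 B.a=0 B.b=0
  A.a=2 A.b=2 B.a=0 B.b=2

outcome vector order: (A.a,A.b,B.a,B.b)
under PSO → (0,0,0,0) (0,0,0,2) (0,0,2,2) (0,2,0,0) (0,2,0,2) (0,2,2,2) (2,2,0,0) (2,2,0,2)
PSO∖claimed = {(0,0,0,2)}

missing: A.a=0 A.b=0 B.a=0 B.b=2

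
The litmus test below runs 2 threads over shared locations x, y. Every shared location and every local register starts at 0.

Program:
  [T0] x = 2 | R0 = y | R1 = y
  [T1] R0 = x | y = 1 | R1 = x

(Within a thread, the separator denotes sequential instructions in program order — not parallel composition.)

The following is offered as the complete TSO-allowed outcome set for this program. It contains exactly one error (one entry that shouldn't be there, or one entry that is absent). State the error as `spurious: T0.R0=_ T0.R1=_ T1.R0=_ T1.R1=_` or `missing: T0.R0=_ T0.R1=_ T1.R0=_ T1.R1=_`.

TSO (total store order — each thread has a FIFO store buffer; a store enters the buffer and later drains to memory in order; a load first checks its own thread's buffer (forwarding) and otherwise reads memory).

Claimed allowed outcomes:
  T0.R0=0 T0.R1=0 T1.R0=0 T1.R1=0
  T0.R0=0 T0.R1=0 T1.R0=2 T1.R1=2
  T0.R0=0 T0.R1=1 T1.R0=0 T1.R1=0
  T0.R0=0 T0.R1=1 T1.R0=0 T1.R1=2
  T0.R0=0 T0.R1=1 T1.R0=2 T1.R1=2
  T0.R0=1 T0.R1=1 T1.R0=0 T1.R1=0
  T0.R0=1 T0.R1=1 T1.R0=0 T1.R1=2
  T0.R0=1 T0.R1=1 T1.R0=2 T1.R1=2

outcome vector order: (T0.R0,T0.R1,T1.R0,T1.R1)
under TSO → 0/0/0/0 0/0/0/2 0/0/2/2 0/1/0/0 0/1/0/2 0/1/2/2 1/1/0/0 1/1/0/2 1/1/2/2
TSO∖claimed = {0/0/0/2}

missing: T0.R0=0 T0.R1=0 T1.R0=0 T1.R1=2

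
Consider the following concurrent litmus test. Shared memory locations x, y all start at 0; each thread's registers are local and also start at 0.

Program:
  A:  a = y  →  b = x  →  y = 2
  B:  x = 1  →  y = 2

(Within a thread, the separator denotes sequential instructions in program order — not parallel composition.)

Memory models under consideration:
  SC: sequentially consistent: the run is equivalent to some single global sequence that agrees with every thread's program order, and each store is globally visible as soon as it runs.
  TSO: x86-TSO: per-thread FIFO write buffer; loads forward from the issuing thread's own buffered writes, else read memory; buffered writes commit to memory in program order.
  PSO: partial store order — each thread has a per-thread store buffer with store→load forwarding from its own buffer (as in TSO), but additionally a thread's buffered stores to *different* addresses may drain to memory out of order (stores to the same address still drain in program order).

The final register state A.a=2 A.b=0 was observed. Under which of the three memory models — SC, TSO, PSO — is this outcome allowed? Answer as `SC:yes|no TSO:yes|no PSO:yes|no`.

SC:no TSO:no PSO:yes

outcome vector order: (A.a,A.b)
[SC] allowed = {<0 0>, <0 1>, <2 1>}
[TSO] allowed = {<0 0>, <0 1>, <2 1>}
[PSO] allowed = {<0 0>, <0 1>, <2 0>, <2 1>}
target <2 0> ∈ {PSO}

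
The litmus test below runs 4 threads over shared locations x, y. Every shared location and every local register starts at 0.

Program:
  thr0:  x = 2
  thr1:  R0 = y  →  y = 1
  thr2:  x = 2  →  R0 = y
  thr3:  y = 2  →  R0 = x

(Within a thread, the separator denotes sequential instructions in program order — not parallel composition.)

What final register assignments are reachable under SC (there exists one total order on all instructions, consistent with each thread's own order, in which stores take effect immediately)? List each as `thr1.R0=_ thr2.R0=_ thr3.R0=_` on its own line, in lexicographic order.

outcome vector order: (thr1.R0,thr2.R0,thr3.R0)
|SC outcomes| = 10

thr1.R0=0 thr2.R0=0 thr3.R0=2
thr1.R0=0 thr2.R0=1 thr3.R0=0
thr1.R0=0 thr2.R0=1 thr3.R0=2
thr1.R0=0 thr2.R0=2 thr3.R0=0
thr1.R0=0 thr2.R0=2 thr3.R0=2
thr1.R0=2 thr2.R0=0 thr3.R0=2
thr1.R0=2 thr2.R0=1 thr3.R0=0
thr1.R0=2 thr2.R0=1 thr3.R0=2
thr1.R0=2 thr2.R0=2 thr3.R0=0
thr1.R0=2 thr2.R0=2 thr3.R0=2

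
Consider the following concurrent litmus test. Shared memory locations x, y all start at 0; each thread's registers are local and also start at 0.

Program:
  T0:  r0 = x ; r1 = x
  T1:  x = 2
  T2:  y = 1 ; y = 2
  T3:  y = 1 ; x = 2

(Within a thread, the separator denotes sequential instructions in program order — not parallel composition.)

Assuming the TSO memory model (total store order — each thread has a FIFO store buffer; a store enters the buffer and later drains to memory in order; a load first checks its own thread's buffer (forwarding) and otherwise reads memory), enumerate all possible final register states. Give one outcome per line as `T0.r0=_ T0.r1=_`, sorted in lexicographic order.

T0.r0=0 T0.r1=0
T0.r0=0 T0.r1=2
T0.r0=2 T0.r1=2

outcome vector order: (T0.r0,T0.r1)
|TSO outcomes| = 3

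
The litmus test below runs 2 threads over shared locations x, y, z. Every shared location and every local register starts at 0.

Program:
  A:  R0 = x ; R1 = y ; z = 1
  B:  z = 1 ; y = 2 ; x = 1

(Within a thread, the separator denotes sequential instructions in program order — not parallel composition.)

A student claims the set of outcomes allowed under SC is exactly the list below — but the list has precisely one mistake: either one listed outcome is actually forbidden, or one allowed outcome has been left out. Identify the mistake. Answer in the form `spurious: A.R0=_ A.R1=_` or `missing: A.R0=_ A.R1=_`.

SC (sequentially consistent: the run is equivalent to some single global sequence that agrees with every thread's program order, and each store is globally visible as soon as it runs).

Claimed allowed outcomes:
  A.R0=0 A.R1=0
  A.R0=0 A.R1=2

missing: A.R0=1 A.R1=2

outcome vector order: (A.R0,A.R1)
SC (3): 0/0 0/2 1/2
SC∖claimed = {1/2}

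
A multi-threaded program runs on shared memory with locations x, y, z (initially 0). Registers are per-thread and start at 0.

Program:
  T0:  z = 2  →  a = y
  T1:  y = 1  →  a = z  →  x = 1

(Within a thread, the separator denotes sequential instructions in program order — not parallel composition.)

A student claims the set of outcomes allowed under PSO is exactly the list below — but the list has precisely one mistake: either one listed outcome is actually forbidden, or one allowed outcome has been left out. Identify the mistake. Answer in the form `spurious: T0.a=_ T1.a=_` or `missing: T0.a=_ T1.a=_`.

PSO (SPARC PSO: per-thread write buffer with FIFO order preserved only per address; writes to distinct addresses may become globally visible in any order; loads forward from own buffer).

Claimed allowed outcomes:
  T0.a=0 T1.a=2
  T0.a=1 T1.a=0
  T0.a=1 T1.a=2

outcome vector order: (T0.a,T1.a)
PSO (4): <0 0>; <0 2>; <1 0>; <1 2>
PSO∖claimed = {<0 0>}

missing: T0.a=0 T1.a=0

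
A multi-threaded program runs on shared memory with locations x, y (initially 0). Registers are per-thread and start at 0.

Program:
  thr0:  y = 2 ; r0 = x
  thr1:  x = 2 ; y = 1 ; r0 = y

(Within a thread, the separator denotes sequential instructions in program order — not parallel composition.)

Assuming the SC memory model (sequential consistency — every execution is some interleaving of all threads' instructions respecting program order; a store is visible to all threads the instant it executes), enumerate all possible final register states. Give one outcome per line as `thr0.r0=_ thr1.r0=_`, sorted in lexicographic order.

thr0.r0=0 thr1.r0=1
thr0.r0=2 thr1.r0=1
thr0.r0=2 thr1.r0=2

outcome vector order: (thr0.r0,thr1.r0)
|SC outcomes| = 3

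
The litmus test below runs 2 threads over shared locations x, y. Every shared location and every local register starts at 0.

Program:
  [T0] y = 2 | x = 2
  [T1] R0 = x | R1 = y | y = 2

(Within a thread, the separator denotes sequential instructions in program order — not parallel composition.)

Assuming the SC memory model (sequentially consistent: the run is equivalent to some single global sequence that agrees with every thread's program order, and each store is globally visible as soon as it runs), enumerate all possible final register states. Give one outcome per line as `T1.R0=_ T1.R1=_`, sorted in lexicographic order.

outcome vector order: (T1.R0,T1.R1)
|SC outcomes| = 3

T1.R0=0 T1.R1=0
T1.R0=0 T1.R1=2
T1.R0=2 T1.R1=2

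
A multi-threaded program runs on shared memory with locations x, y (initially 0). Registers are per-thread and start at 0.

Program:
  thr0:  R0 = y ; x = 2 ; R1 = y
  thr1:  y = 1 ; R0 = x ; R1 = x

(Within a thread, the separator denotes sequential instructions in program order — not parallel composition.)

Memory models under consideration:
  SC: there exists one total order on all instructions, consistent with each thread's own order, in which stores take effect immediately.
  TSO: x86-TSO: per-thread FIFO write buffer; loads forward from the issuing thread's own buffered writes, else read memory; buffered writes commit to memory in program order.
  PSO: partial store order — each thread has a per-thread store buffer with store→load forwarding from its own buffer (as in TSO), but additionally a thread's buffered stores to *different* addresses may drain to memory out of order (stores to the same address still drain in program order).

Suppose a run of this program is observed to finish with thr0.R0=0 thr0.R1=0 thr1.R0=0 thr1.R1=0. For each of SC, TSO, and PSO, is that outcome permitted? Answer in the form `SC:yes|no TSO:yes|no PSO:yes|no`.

SC:no TSO:yes PSO:yes

outcome vector order: (thr0.R0,thr0.R1,thr1.R0,thr1.R1)
SC (7): 0022, 0100, 0102, 0122, 1100, 1102, 1122
TSO (9): 0000, 0002, 0022, 0100, 0102, 0122, 1100, 1102, 1122
PSO (9): 0000, 0002, 0022, 0100, 0102, 0122, 1100, 1102, 1122
target 0000 ∈ {TSO,PSO}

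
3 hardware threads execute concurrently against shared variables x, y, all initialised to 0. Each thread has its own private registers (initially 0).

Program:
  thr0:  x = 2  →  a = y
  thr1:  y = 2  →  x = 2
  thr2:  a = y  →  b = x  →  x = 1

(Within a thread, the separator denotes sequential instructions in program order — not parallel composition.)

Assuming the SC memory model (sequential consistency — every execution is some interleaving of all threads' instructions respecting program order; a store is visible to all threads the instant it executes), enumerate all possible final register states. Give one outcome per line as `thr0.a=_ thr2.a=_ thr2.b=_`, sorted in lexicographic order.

thr0.a=0 thr2.a=0 thr2.b=0
thr0.a=0 thr2.a=0 thr2.b=2
thr0.a=0 thr2.a=2 thr2.b=2
thr0.a=2 thr2.a=0 thr2.b=0
thr0.a=2 thr2.a=0 thr2.b=2
thr0.a=2 thr2.a=2 thr2.b=0
thr0.a=2 thr2.a=2 thr2.b=2

outcome vector order: (thr0.a,thr2.a,thr2.b)
|SC outcomes| = 7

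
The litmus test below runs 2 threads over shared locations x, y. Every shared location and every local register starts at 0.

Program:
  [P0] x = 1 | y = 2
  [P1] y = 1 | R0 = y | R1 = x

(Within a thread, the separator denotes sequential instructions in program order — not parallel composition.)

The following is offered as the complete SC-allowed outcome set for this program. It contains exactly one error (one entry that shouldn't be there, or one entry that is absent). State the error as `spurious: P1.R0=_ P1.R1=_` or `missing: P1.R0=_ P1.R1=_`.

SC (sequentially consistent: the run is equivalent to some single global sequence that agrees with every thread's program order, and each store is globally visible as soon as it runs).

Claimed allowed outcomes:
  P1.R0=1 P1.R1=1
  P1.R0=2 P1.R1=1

outcome vector order: (P1.R0,P1.R1)
[SC] allowed = {(1,0), (1,1), (2,1)}
SC∖claimed = {(1,0)}

missing: P1.R0=1 P1.R1=0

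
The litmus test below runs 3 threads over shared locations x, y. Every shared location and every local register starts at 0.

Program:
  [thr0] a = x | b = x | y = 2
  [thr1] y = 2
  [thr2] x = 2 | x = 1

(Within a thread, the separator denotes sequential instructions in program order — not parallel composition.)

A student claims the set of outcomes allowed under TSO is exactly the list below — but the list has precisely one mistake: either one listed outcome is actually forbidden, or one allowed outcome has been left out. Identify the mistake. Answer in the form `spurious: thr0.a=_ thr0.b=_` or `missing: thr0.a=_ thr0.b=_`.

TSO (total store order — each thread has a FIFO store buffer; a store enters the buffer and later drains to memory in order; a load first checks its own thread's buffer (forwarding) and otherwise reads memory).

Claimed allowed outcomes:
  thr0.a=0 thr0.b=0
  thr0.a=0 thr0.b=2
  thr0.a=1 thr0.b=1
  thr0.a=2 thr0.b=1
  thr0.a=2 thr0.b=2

outcome vector order: (thr0.a,thr0.b)
[TSO] allowed = {<0 0> <0 1> <0 2> <1 1> <2 1> <2 2>}
TSO∖claimed = {<0 1>}

missing: thr0.a=0 thr0.b=1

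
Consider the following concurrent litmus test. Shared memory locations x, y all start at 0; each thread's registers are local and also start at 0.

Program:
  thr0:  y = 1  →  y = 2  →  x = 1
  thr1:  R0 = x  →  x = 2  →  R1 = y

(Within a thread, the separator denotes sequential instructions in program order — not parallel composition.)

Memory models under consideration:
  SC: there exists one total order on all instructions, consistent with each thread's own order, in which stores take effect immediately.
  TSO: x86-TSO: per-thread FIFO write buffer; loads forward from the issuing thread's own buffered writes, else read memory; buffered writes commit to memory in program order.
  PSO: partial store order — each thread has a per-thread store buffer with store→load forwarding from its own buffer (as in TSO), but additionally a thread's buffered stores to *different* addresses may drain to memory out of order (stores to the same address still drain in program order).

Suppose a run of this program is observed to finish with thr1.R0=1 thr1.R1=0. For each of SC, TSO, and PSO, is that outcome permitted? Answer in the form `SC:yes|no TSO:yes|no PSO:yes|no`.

outcome vector order: (thr1.R0,thr1.R1)
SC (4): <0 0>; <0 1>; <0 2>; <1 2>
TSO (4): <0 0>; <0 1>; <0 2>; <1 2>
PSO (6): <0 0>; <0 1>; <0 2>; <1 0>; <1 1>; <1 2>
target <1 0> ∈ {PSO}

SC:no TSO:no PSO:yes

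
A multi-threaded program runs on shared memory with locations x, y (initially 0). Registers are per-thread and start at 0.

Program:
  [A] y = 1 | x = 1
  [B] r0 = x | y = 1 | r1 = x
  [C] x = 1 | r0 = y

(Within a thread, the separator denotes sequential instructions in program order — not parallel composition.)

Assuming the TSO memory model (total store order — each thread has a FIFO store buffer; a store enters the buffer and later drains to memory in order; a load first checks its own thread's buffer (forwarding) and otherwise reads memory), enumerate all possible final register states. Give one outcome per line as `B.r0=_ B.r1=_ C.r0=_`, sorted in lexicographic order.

outcome vector order: (B.r0,B.r1,C.r0)
|TSO outcomes| = 6

B.r0=0 B.r1=0 C.r0=0
B.r0=0 B.r1=0 C.r0=1
B.r0=0 B.r1=1 C.r0=0
B.r0=0 B.r1=1 C.r0=1
B.r0=1 B.r1=1 C.r0=0
B.r0=1 B.r1=1 C.r0=1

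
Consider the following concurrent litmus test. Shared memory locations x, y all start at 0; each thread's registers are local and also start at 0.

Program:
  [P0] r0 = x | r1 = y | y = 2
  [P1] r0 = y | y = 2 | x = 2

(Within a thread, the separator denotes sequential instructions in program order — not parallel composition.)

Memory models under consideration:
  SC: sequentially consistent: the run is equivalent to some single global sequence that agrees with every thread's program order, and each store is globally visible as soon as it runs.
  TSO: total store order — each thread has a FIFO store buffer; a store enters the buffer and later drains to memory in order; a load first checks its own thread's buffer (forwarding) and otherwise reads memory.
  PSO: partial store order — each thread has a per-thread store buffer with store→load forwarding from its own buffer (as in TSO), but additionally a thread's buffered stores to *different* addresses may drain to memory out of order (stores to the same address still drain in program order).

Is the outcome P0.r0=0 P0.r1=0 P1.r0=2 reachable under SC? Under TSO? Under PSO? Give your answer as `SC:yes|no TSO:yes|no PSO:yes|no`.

outcome vector order: (P0.r0,P0.r1,P1.r0)
under SC → 000; 002; 020; 220
under TSO → 000; 002; 020; 220
under PSO → 000; 002; 020; 200; 220
target 002 ∈ {SC,TSO,PSO}

SC:yes TSO:yes PSO:yes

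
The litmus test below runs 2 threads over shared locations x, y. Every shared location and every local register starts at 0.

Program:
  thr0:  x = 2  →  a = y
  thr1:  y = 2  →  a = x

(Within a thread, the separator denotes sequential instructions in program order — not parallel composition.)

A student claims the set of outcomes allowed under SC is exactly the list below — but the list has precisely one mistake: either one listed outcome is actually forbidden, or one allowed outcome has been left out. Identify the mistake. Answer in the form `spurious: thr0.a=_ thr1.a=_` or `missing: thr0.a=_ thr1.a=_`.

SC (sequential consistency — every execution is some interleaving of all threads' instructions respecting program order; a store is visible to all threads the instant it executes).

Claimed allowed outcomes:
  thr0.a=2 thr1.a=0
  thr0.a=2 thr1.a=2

missing: thr0.a=0 thr1.a=2

outcome vector order: (thr0.a,thr1.a)
under SC → <0 2>, <2 0>, <2 2>
SC∖claimed = {<0 2>}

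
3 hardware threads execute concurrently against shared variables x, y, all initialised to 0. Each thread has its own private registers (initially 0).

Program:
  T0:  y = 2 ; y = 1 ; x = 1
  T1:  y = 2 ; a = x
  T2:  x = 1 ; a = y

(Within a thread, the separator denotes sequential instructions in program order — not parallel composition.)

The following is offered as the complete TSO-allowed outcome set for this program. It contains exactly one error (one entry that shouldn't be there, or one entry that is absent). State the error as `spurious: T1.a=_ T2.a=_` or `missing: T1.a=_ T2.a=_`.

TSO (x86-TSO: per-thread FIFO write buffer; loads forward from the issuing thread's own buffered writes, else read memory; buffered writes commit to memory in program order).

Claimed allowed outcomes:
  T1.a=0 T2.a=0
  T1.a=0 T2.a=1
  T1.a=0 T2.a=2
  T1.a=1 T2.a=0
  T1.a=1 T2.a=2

missing: T1.a=1 T2.a=1

outcome vector order: (T1.a,T2.a)
TSO (6): <0 0>; <0 1>; <0 2>; <1 0>; <1 1>; <1 2>
TSO∖claimed = {<1 1>}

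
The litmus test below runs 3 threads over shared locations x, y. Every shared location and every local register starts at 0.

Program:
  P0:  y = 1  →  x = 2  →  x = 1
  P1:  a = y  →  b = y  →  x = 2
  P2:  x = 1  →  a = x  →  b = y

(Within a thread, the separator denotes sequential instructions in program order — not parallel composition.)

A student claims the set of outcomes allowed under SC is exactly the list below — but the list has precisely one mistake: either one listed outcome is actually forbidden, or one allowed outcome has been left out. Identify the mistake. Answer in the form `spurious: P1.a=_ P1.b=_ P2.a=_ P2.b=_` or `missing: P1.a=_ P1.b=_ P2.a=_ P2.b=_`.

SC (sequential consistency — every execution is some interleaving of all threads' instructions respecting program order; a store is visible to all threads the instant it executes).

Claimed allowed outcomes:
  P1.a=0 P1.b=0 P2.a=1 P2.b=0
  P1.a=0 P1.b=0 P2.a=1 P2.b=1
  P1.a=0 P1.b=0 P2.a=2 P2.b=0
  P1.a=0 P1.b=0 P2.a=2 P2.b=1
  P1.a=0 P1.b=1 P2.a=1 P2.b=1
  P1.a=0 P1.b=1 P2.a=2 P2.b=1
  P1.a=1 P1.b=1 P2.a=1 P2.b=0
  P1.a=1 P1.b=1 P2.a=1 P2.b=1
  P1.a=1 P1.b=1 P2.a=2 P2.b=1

outcome vector order: (P1.a,P1.b,P2.a,P2.b)
SC (10): 0/0/1/0; 0/0/1/1; 0/0/2/0; 0/0/2/1; 0/1/1/0; 0/1/1/1; 0/1/2/1; 1/1/1/0; 1/1/1/1; 1/1/2/1
SC∖claimed = {0/1/1/0}

missing: P1.a=0 P1.b=1 P2.a=1 P2.b=0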